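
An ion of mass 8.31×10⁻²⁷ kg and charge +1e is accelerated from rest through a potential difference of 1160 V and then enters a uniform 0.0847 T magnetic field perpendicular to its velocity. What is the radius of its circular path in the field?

r ≈ 0.130 m

Acceleration: |q|V = ½mv² ⇒ v = √(2|q|V/m) = √(2·1.602×10⁻¹⁹·1160/8.31×10⁻²⁷) ≈ 2.115×10⁵ m/s.
In the field: r = mv/(|q|B) = (8.31×10⁻²⁷)(2.115×10⁵)/((1.602×10⁻¹⁹)(0.0847)) ≈ 0.130 m.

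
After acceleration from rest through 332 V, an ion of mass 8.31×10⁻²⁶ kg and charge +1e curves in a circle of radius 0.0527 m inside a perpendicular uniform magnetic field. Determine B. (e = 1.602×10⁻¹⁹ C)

v = √(2|q|V/m) = √(2·1.602×10⁻¹⁹·332/8.31×10⁻²⁶) ≈ 3.578×10⁴ m/s.
B = mv/(|q|r) = (8.31×10⁻²⁶)(3.578×10⁴)/((1.602×10⁻¹⁹)(0.0527)) ≈ 0.352 T.

B ≈ 0.352 T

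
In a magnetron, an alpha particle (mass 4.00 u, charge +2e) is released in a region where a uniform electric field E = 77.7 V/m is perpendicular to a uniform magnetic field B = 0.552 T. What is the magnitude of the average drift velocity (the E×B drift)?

v_d ≈ 141 m/s

The steady drift has the magnetic force balancing the electric force, so v_d = E/B.
v_d = 77.7/0.552 = 141 m/s.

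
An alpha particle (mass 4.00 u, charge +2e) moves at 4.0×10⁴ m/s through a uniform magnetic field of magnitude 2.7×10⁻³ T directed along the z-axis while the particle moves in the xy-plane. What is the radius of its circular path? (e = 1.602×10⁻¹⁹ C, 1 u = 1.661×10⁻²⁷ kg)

The magnetic force provides the centripetal force: |q|vB = mv²/r.
r = mv/(|q|B) = (6.644×10⁻²⁷)(4.0×10⁴)/((3.204×10⁻¹⁹)(2.7×10⁻³)) ≈ 0.31 m.

r ≈ 0.31 m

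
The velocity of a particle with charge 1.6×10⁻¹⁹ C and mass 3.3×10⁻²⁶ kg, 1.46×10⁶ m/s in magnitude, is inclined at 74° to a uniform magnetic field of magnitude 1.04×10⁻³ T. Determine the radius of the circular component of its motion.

v⊥ = v sinθ = 1.46×10⁶·sin74° ≈ 1.403×10⁶ m/s.
r = m v⊥/(|q|B) = (3.3×10⁻²⁶)(1.403×10⁶)/((1.6×10⁻¹⁹)(1.04×10⁻³)) ≈ 278 m.

r ≈ 278 m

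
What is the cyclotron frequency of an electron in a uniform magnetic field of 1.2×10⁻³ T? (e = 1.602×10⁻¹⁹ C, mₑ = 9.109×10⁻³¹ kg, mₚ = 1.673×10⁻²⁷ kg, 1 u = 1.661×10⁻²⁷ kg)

f ≈ 3.4×10⁷ Hz

f = |q|B/(2πm).
f = (1.602×10⁻¹⁹)(1.2×10⁻³)/(2π·9.109×10⁻³¹) ≈ 3.4×10⁷ Hz.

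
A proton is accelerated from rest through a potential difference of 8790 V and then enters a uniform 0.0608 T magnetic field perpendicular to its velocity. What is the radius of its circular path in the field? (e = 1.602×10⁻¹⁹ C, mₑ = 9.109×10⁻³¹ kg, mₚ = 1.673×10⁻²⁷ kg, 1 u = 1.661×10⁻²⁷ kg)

r ≈ 0.223 m

Acceleration: |q|V = ½mv² ⇒ v = √(2|q|V/m) = √(2·1.602×10⁻¹⁹·8790/1.673×10⁻²⁷) ≈ 1.297×10⁶ m/s.
In the field: r = mv/(|q|B) = (1.673×10⁻²⁷)(1.297×10⁶)/((1.602×10⁻¹⁹)(0.0608)) ≈ 0.223 m.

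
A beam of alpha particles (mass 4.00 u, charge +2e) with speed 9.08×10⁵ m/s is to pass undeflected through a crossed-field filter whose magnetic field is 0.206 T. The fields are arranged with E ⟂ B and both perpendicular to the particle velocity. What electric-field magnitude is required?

E = 1.87×10⁵ V/m

For straight-line motion qE = qvB, so E = vB.
E = 9.08×10⁵ × 0.206 = 1.87×10⁵ V/m.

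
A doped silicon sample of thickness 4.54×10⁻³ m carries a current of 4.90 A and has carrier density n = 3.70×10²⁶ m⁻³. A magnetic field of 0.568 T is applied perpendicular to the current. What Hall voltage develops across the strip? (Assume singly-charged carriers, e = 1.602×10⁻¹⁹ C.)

V_H = IB/(n e t).
V_H = (4.90)(0.568)/((3.70×10²⁶)(1.602×10⁻¹⁹)(4.54×10⁻³)) ≈ 1.03×10⁻⁵ V.

V_H ≈ 1.03×10⁻⁵ V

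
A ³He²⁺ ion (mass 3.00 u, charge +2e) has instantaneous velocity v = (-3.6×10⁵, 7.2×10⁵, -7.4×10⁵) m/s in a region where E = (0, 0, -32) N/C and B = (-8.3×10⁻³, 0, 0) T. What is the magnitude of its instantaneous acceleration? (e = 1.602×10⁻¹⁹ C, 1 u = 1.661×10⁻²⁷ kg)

v×B = (0, 6140, 5980) N/C.
E + v×B = (0, 6140, 5940) N/C.
F = q(E + v×B) = (3.204×10⁻¹⁹ C)·(0, 6140, 5940) = (0, 1.97×10⁻¹⁵, 1.90×10⁻¹⁵) N.
|a| = |F|/m = 2.739×10⁻¹⁵/4.983×10⁻²⁷ ≈ 5.50×10¹¹ m/s².

|a| ≈ 5.50×10¹¹ m/s²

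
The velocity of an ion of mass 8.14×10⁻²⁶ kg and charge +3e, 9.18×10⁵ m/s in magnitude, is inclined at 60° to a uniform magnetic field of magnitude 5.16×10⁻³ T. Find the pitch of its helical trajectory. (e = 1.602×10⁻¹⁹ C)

p ≈ 94.7 m

v∥ = v cosθ = 9.18×10⁵·cos60° ≈ 4.590×10⁵ m/s.
T = 2πm/(|q|B) = 2π(8.14×10⁻²⁶)/((4.806×10⁻¹⁹)(5.16×10⁻³)) ≈ 2.062×10⁻⁴ s.
pitch = v∥ T = (4.590×10⁵)(2.062×10⁻⁴) ≈ 94.7 m.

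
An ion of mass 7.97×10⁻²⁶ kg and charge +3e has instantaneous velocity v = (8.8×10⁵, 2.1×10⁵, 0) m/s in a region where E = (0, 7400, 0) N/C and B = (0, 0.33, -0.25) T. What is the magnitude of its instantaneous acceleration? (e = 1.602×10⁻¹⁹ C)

v×B = (-5.25×10⁴, 2.20×10⁵, 2.90×10⁵) N/C.
E + v×B = (-5.25×10⁴, 2.27×10⁵, 2.90×10⁵) N/C.
F = q(E + v×B) = (4.806×10⁻¹⁹ C)·(-5.25×10⁴, 2.27×10⁵, 2.90×10⁵) = (-2.52×10⁻¹⁴, 1.09×10⁻¹³, 1.40×10⁻¹³) N.
|a| = |F|/m = 1.791×10⁻¹³/7.97×10⁻²⁶ ≈ 2.25×10¹² m/s².

|a| ≈ 2.25×10¹² m/s²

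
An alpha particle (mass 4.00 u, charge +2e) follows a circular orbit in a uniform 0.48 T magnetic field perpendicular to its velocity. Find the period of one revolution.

T ≈ 2.7×10⁻⁷ s

The cyclotron period depends only on m, q, B: T = 2πm/(|q|B).
T = 2π(6.644×10⁻²⁷)/((3.204×10⁻¹⁹)(0.48)) ≈ 2.7×10⁻⁷ s.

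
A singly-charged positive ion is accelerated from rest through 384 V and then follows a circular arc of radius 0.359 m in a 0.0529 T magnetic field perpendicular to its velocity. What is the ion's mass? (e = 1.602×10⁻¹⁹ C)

Combine |q|V = ½mv² and r = mv/(|q|B): eliminate v to get m = qB²r²/(2V).
m = (1.602×10⁻¹⁹)(0.0529)²(0.359)²/(2·384) ≈ 7.52×10⁻²⁶ kg.

m ≈ 7.52×10⁻²⁶ kg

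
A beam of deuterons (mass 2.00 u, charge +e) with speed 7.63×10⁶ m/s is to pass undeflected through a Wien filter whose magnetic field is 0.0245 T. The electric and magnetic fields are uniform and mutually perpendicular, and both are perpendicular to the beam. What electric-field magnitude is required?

E = 1.87×10⁵ V/m

For straight-line motion qE = qvB, so E = vB.
E = 7.63×10⁶ × 0.0245 = 1.87×10⁵ V/m.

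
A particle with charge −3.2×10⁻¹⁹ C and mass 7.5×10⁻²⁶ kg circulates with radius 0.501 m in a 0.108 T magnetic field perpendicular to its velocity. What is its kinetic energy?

v = |q|Br/m, then KE = ½mv² = (qBr)²/(2m).
v = (3.2×10⁻¹⁹)(0.108)(0.501)/7.5×10⁻²⁶ ≈ 2.309×10⁵ m/s.
KE = ½(7.5×10⁻²⁶)(2.309×10⁵)² ≈ 2.00×10⁻¹⁵ J = 1.25×10⁴ eV.

KE ≈ 1.25×10⁴ eV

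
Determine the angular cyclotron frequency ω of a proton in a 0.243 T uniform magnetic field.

ω ≈ 2.33×10⁷ rad/s

ω = |q|B/m.
ω = (1.602×10⁻¹⁹)(0.243)/1.673×10⁻²⁷ ≈ 2.33×10⁷ rad/s.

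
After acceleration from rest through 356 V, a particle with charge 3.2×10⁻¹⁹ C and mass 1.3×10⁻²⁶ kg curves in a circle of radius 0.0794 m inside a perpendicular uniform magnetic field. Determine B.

B ≈ 0.0677 T

v = √(2|q|V/m) = √(2·3.2×10⁻¹⁹·356/1.3×10⁻²⁶) ≈ 1.324×10⁵ m/s.
B = mv/(|q|r) = (1.3×10⁻²⁶)(1.324×10⁵)/((3.2×10⁻¹⁹)(0.0794)) ≈ 0.0677 T.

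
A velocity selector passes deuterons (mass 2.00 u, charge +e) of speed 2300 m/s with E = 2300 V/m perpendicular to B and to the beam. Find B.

B = 1.0 T

Balance of forces in the selector: qE = qvB ⇒ B = E/v.
B = 2300/2300 = 1.0 T.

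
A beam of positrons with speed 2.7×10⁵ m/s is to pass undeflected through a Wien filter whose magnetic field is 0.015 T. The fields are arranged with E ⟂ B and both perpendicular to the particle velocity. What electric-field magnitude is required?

For straight-line motion qE = qvB, so E = vB.
E = 2.7×10⁵ × 0.015 = 4000 V/m.

E = 4000 V/m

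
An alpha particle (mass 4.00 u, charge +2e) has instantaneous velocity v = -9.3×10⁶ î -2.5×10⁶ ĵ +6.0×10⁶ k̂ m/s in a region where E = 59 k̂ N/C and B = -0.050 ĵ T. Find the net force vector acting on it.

F ≈ (9.61×10⁻¹⁴, 0, 1.49×10⁻¹³) N

v×B = (3.00×10⁵, 0, 4.65×10⁵) N/C.
E + v×B = (3.00×10⁵, 0, 4.65×10⁵) N/C.
F = q(E + v×B) = (3.204×10⁻¹⁹ C)·(3.00×10⁵, 0, 4.65×10⁵) = (9.61×10⁻¹⁴, 0, 1.49×10⁻¹³) N.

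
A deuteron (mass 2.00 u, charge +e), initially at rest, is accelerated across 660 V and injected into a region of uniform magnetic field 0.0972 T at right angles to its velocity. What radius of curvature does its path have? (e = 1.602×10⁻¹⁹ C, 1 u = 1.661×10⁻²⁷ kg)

r ≈ 0.0538 m

Acceleration: |q|V = ½mv² ⇒ v = √(2|q|V/m) = √(2·1.602×10⁻¹⁹·660/3.322×10⁻²⁷) ≈ 2.523×10⁵ m/s.
In the field: r = mv/(|q|B) = (3.322×10⁻²⁷)(2.523×10⁵)/((1.602×10⁻¹⁹)(0.0972)) ≈ 0.0538 m.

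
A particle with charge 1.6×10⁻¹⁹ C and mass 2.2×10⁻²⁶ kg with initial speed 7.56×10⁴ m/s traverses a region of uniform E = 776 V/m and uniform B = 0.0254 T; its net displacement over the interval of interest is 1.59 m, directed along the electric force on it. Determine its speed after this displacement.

B does no work; ΔKE = |q|E d.
½mv_f² = ½mv₀² + |q|Ed = ½(2.2×10⁻²⁶)(7.56×10⁴)² + (1.6×10⁻¹⁹)(776)(1.59) ≈ 6.287×10⁻¹⁷ J + 1.974×10⁻¹⁶ J ≈ 2.603×10⁻¹⁶ J.
v_f = √(2·2.603×10⁻¹⁶/2.2×10⁻²⁶) ≈ 1.54×10⁵ m/s.

v_f ≈ 1.54×10⁵ m/s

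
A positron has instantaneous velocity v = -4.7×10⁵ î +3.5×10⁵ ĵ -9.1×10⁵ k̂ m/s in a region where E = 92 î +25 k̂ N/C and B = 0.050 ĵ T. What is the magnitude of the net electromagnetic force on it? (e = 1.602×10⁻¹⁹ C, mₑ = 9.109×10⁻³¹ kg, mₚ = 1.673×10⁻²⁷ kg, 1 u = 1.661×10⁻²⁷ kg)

v×B = (4.55×10⁴, 0, -2.35×10⁴) N/C.
E + v×B = (4.56×10⁴, 0, -2.35×10⁴) N/C.
F = q(E + v×B) = (1.602×10⁻¹⁹ C)·(4.56×10⁴, 0, -2.35×10⁴) = (7.30×10⁻¹⁵, 0, -3.76×10⁻¹⁵) N.
|F| = 8.22×10⁻¹⁵ N.

|F| ≈ 8.22×10⁻¹⁵ N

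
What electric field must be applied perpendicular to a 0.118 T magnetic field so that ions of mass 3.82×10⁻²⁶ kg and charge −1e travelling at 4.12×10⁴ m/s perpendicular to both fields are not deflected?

E = 4860 V/m

For straight-line motion qE = qvB, so E = vB.
E = 4.12×10⁴ × 0.118 = 4860 V/m.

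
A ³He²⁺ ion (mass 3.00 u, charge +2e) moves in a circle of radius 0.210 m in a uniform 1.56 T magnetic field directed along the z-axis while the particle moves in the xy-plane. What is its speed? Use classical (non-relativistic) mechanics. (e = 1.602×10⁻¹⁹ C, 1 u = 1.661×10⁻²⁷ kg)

v ≈ 2.11×10⁷ m/s

From |q|vB = mv²/r, v = |q|Br/m.
v = (3.204×10⁻¹⁹)(1.56)(0.210)/4.983×10⁻²⁷ ≈ 2.11×10⁷ m/s.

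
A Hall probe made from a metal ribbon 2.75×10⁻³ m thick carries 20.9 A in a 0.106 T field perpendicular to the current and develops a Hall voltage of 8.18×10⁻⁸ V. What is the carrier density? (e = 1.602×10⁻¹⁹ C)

n ≈ 6.15×10²⁸ m⁻³

From V_H = IB/(n e t), n = IB/(V_H e t).
n = (20.9)(0.106)/((8.18×10⁻⁸)(1.602×10⁻¹⁹)(2.75×10⁻³)) ≈ 6.15×10²⁸ m⁻³.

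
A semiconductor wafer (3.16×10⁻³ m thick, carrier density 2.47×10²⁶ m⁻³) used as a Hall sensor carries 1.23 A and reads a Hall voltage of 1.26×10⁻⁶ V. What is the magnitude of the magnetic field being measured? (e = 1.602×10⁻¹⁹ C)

B ≈ 0.128 T

From V_H = IB/(n e t), B = V_H n e t / I.
B = (1.26×10⁻⁶)(2.47×10²⁶)(1.602×10⁻¹⁹)(3.16×10⁻³)/1.23 ≈ 0.128 T.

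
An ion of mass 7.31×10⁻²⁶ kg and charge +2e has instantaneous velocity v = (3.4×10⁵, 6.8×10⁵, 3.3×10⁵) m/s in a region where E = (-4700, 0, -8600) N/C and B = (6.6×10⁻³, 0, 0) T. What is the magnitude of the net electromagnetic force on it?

|F| ≈ 4.51×10⁻¹⁵ N

v×B = (0, 2180, -4490) N/C.
E + v×B = (-4700, 2180, -1.31×10⁴) N/C.
F = q(E + v×B) = (3.204×10⁻¹⁹ C)·(-4700, 2180, -1.31×10⁴) = (-1.51×10⁻¹⁵, 6.98×10⁻¹⁶, -4.19×10⁻¹⁵) N.
|F| = 4.51×10⁻¹⁵ N.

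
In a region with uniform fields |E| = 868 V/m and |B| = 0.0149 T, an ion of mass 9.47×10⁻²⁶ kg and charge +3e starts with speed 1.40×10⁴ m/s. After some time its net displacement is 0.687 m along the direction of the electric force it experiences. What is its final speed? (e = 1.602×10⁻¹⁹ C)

B does no work; ΔKE = |q|E d.
½mv_f² = ½mv₀² + |q|Ed = ½(9.47×10⁻²⁶)(1.40×10⁴)² + (4.806×10⁻¹⁹)(868)(0.687) ≈ 9.281×10⁻¹⁸ J + 2.866×10⁻¹⁶ J ≈ 2.959×10⁻¹⁶ J.
v_f = √(2·2.959×10⁻¹⁶/9.47×10⁻²⁶) ≈ 7.90×10⁴ m/s.

v_f ≈ 7.90×10⁴ m/s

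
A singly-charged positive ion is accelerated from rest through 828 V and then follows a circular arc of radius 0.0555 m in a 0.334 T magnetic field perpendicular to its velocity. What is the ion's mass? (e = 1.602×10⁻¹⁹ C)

m ≈ 3.32×10⁻²⁶ kg

Combine |q|V = ½mv² and r = mv/(|q|B): eliminate v to get m = qB²r²/(2V).
m = (1.602×10⁻¹⁹)(0.334)²(0.0555)²/(2·828) ≈ 3.32×10⁻²⁶ kg.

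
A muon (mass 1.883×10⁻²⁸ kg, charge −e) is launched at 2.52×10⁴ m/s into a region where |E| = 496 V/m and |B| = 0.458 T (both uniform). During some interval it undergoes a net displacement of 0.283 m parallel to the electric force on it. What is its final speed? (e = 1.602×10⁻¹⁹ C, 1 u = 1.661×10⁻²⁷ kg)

B does no work; ΔKE = |q|E d.
½mv_f² = ½mv₀² + |q|Ed = ½(1.883×10⁻²⁸)(2.52×10⁴)² + (1.602×10⁻¹⁹)(496)(0.283) ≈ 5.979×10⁻²⁰ J + 2.249×10⁻¹⁷ J ≈ 2.255×10⁻¹⁷ J.
v_f = √(2·2.255×10⁻¹⁷/1.883×10⁻²⁸) ≈ 4.89×10⁵ m/s.

v_f ≈ 4.89×10⁵ m/s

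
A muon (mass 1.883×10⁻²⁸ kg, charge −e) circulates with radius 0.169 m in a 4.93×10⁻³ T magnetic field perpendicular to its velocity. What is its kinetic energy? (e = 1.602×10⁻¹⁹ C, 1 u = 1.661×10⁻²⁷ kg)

KE ≈ 4.73×10⁻¹⁷ J

v = |q|Br/m, then KE = ½mv² = (qBr)²/(2m).
v = (1.602×10⁻¹⁹)(4.93×10⁻³)(0.169)/1.883×10⁻²⁸ ≈ 7.088×10⁵ m/s.
KE = ½(1.883×10⁻²⁸)(7.088×10⁵)² ≈ 4.73×10⁻¹⁷ J.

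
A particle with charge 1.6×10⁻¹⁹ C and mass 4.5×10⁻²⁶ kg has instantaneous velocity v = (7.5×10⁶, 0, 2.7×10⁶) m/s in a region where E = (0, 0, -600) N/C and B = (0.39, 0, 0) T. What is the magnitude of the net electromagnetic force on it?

|F| ≈ 1.68×10⁻¹³ N

v×B = (0, 1.05×10⁶, 0) N/C.
E + v×B = (0, 1.05×10⁶, -600) N/C.
F = q(E + v×B) = (1.6×10⁻¹⁹ C)·(0, 1.05×10⁶, -600) = (0, 1.68×10⁻¹³, -9.60×10⁻¹⁷) N.
|F| = 1.68×10⁻¹³ N.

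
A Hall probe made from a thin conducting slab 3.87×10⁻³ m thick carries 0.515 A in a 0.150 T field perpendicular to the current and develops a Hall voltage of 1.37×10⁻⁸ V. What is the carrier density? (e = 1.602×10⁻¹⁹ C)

n ≈ 9.10×10²⁷ m⁻³

From V_H = IB/(n e t), n = IB/(V_H e t).
n = (0.515)(0.150)/((1.37×10⁻⁸)(1.602×10⁻¹⁹)(3.87×10⁻³)) ≈ 9.10×10²⁷ m⁻³.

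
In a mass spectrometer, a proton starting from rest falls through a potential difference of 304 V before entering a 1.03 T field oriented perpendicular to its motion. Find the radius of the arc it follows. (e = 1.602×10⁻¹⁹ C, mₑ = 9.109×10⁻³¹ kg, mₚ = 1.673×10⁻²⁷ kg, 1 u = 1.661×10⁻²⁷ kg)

r ≈ 2.45×10⁻³ m

Acceleration: |q|V = ½mv² ⇒ v = √(2|q|V/m) = √(2·1.602×10⁻¹⁹·304/1.673×10⁻²⁷) ≈ 2.413×10⁵ m/s.
In the field: r = mv/(|q|B) = (1.673×10⁻²⁷)(2.413×10⁵)/((1.602×10⁻¹⁹)(1.03)) ≈ 2.45×10⁻³ m.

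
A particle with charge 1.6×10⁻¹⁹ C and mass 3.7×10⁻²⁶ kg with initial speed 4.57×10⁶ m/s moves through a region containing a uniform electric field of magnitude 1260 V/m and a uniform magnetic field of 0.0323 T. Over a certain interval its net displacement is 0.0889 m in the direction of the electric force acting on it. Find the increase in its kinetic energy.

ΔKE ≈ 1.79×10⁻¹⁷ J

The magnetic force is always ⟂ v and does no work; only the electric force changes KE.
ΔKE = F_E · d = |q|E d = (1.6×10⁻¹⁹)(1260)(0.0889) ≈ 1.79×10⁻¹⁷ J.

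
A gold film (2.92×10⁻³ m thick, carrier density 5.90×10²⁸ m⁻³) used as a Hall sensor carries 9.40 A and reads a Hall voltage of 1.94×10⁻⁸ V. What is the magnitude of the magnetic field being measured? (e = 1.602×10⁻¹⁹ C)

B ≈ 0.0570 T

From V_H = IB/(n e t), B = V_H n e t / I.
B = (1.94×10⁻⁸)(5.90×10²⁸)(1.602×10⁻¹⁹)(2.92×10⁻³)/9.40 ≈ 0.0570 T.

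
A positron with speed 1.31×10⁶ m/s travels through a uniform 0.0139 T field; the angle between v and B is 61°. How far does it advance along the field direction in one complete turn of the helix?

p ≈ 1.63×10⁻³ m

v∥ = v cosθ = 1.31×10⁶·cos61° ≈ 6.351×10⁵ m/s.
T = 2πm/(|q|B) = 2π(9.109×10⁻³¹)/((1.602×10⁻¹⁹)(0.0139)) ≈ 2.570×10⁻⁹ s.
pitch = v∥ T = (6.351×10⁵)(2.570×10⁻⁹) ≈ 1.63×10⁻³ m.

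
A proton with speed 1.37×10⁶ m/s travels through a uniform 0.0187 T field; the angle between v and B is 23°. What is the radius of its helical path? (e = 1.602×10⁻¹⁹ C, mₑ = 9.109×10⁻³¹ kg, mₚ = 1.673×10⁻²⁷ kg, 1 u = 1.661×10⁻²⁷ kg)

v⊥ = v sinθ = 1.37×10⁶·sin23° ≈ 5.353×10⁵ m/s.
r = m v⊥/(|q|B) = (1.673×10⁻²⁷)(5.353×10⁵)/((1.602×10⁻¹⁹)(0.0187)) ≈ 0.299 m.

r ≈ 0.299 m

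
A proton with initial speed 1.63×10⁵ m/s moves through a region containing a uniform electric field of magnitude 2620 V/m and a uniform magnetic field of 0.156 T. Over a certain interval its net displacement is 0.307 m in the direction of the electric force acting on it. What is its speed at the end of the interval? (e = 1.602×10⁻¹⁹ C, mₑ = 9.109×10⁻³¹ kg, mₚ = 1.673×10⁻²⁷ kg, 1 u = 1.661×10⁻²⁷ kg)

v_f ≈ 4.25×10⁵ m/s

B does no work; ΔKE = |q|E d.
½mv_f² = ½mv₀² + |q|Ed = ½(1.673×10⁻²⁷)(1.63×10⁵)² + (1.602×10⁻¹⁹)(2620)(0.307) ≈ 2.222×10⁻¹⁷ J + 1.289×10⁻¹⁶ J ≈ 1.511×10⁻¹⁶ J.
v_f = √(2·1.511×10⁻¹⁶/1.673×10⁻²⁷) ≈ 4.25×10⁵ m/s.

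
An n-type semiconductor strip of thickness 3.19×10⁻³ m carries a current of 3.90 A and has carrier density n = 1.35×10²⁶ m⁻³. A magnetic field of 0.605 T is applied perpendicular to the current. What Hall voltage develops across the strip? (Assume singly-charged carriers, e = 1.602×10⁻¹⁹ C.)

V_H = IB/(n e t).
V_H = (3.90)(0.605)/((1.35×10²⁶)(1.602×10⁻¹⁹)(3.19×10⁻³)) ≈ 3.42×10⁻⁵ V.

V_H ≈ 3.42×10⁻⁵ V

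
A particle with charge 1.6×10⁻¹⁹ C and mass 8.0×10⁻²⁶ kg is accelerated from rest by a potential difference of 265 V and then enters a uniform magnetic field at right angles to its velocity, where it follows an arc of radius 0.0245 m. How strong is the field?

v = √(2|q|V/m) = √(2·1.6×10⁻¹⁹·265/8.0×10⁻²⁶) ≈ 3.256×10⁴ m/s.
B = mv/(|q|r) = (8.0×10⁻²⁶)(3.256×10⁴)/((1.6×10⁻¹⁹)(0.0245)) ≈ 0.664 T.

B ≈ 0.664 T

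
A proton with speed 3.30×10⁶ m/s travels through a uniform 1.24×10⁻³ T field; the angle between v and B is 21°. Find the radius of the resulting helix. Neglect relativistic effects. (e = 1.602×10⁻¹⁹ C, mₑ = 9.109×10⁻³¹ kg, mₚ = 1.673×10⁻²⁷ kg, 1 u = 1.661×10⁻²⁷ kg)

r ≈ 9.96 m

v⊥ = v sinθ = 3.30×10⁶·sin21° ≈ 1.183×10⁶ m/s.
r = m v⊥/(|q|B) = (1.673×10⁻²⁷)(1.183×10⁶)/((1.602×10⁻¹⁹)(1.24×10⁻³)) ≈ 9.96 m.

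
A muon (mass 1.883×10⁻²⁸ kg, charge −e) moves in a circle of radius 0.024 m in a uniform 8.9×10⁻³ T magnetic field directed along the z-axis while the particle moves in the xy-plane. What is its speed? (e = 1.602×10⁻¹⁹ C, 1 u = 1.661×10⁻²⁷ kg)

v ≈ 1.8×10⁵ m/s

From |q|vB = mv²/r, v = |q|Br/m.
v = (1.602×10⁻¹⁹)(8.9×10⁻³)(0.024)/1.883×10⁻²⁸ ≈ 1.8×10⁵ m/s.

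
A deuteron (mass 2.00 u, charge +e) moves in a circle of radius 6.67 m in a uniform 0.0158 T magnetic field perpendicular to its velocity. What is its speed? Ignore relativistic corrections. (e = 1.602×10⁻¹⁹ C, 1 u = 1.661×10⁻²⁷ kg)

v ≈ 5.08×10⁶ m/s

From |q|vB = mv²/r, v = |q|Br/m.
v = (1.602×10⁻¹⁹)(0.0158)(6.67)/3.322×10⁻²⁷ ≈ 5.08×10⁶ m/s.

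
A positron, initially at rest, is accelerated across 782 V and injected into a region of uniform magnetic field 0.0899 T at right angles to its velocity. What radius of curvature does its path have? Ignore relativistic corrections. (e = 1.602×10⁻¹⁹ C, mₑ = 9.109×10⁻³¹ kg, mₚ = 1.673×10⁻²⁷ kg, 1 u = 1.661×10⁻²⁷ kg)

Acceleration: |q|V = ½mv² ⇒ v = √(2|q|V/m) = √(2·1.602×10⁻¹⁹·782/9.109×10⁻³¹) ≈ 1.658×10⁷ m/s.
In the field: r = mv/(|q|B) = (9.109×10⁻³¹)(1.658×10⁷)/((1.602×10⁻¹⁹)(0.0899)) ≈ 1.05×10⁻³ m.

r ≈ 1.05×10⁻³ m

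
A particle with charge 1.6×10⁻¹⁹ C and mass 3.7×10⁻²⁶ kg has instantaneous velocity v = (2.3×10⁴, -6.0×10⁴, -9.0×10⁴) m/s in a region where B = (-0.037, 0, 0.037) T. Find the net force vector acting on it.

F ≈ (-3.55×10⁻¹⁶, 3.97×10⁻¹⁶, -3.55×10⁻¹⁶) N

v×B = (-2220, 2480, -2220) N/C.
F = q v×B = (1.6×10⁻¹⁹ C)·(-2220, 2480, -2220) = (-3.55×10⁻¹⁶, 3.97×10⁻¹⁶, -3.55×10⁻¹⁶) N.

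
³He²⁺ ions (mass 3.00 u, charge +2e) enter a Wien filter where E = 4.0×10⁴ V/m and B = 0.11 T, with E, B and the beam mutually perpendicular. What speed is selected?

v = 3.6×10⁵ m/s

Zero net Lorentz force requires |qE| = |q v×B|, i.e. E = vB.
v = E/B = 4.0×10⁴/0.11 = 3.6×10⁵ m/s.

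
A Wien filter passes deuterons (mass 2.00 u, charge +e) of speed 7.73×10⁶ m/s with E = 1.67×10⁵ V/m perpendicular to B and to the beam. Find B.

B = 0.0216 T

Balance of forces in the selector: qE = qvB ⇒ B = E/v.
B = 1.67×10⁵/7.73×10⁶ = 0.0216 T.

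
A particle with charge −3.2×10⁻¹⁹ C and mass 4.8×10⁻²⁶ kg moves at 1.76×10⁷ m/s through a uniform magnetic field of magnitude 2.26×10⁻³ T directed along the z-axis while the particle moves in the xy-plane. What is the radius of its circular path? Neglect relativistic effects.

The magnetic force provides the centripetal force: |q|vB = mv²/r.
r = mv/(|q|B) = (4.8×10⁻²⁶)(1.76×10⁷)/((3.2×10⁻¹⁹)(2.26×10⁻³)) ≈ 1170 m.

r ≈ 1170 m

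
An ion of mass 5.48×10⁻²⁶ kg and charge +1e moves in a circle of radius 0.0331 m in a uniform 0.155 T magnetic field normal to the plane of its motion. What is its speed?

From |q|vB = mv²/r, v = |q|Br/m.
v = (1.602×10⁻¹⁹)(0.155)(0.0331)/5.48×10⁻²⁶ ≈ 1.50×10⁴ m/s.

v ≈ 1.50×10⁴ m/s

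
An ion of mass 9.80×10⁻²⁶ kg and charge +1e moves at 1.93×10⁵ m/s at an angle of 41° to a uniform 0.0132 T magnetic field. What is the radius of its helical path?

r ≈ 5.87 m

v⊥ = v sinθ = 1.93×10⁵·sin41° ≈ 1.266×10⁵ m/s.
r = m v⊥/(|q|B) = (9.80×10⁻²⁶)(1.266×10⁵)/((1.602×10⁻¹⁹)(0.0132)) ≈ 5.87 m.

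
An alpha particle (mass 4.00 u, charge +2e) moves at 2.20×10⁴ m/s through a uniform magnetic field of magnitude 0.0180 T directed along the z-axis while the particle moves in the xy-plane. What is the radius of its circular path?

r ≈ 0.0253 m

The magnetic force provides the centripetal force: |q|vB = mv²/r.
r = mv/(|q|B) = (6.644×10⁻²⁷)(2.20×10⁴)/((3.204×10⁻¹⁹)(0.0180)) ≈ 0.0253 m.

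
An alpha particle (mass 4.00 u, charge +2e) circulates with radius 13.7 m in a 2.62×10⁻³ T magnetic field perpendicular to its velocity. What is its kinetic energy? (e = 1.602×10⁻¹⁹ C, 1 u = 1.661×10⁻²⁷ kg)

v = |q|Br/m, then KE = ½mv² = (qBr)²/(2m).
v = (3.204×10⁻¹⁹)(2.62×10⁻³)(13.7)/6.644×10⁻²⁷ ≈ 1.731×10⁶ m/s.
KE = ½(6.644×10⁻²⁷)(1.731×10⁶)² ≈ 9.95×10⁻¹⁵ J = 6.21×10⁴ eV.

KE ≈ 6.21×10⁴ eV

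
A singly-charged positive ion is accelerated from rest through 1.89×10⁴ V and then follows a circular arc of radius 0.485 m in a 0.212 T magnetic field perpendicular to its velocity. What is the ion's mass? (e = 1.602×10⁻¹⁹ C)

Combine |q|V = ½mv² and r = mv/(|q|B): eliminate v to get m = qB²r²/(2V).
m = (1.602×10⁻¹⁹)(0.212)²(0.485)²/(2·1.89×10⁴) ≈ 4.48×10⁻²⁶ kg.

m ≈ 4.48×10⁻²⁶ kg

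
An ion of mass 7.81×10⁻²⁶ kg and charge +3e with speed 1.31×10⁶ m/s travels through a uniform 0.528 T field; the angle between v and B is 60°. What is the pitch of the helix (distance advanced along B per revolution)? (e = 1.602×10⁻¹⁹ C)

v∥ = v cosθ = 1.31×10⁶·cos60° ≈ 6.550×10⁵ m/s.
T = 2πm/(|q|B) = 2π(7.81×10⁻²⁶)/((4.806×10⁻¹⁹)(0.528)) ≈ 1.934×10⁻⁶ s.
pitch = v∥ T = (6.550×10⁵)(1.934×10⁻⁶) ≈ 1.27 m.

p ≈ 1.27 m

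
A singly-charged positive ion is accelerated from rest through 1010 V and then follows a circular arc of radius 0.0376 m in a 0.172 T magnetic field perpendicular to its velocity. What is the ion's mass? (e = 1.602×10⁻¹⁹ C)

m ≈ 3.32×10⁻²⁷ kg

Combine |q|V = ½mv² and r = mv/(|q|B): eliminate v to get m = qB²r²/(2V).
m = (1.602×10⁻¹⁹)(0.172)²(0.0376)²/(2·1010) ≈ 3.32×10⁻²⁷ kg.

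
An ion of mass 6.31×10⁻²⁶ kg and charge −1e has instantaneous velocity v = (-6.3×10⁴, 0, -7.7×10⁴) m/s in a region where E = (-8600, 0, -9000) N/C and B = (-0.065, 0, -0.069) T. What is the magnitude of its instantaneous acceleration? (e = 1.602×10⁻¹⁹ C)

v×B = (0, 658, 0) N/C.
E + v×B = (-8600, 658, -9000) N/C.
F = q(E + v×B) = (−1.602×10⁻¹⁹ C)·(-8600, 658, -9000) = (1.38×10⁻¹⁵, -1.05×10⁻¹⁶, 1.44×10⁻¹⁵) N.
|a| = |F|/m = 1.997×10⁻¹⁵/6.31×10⁻²⁶ ≈ 3.16×10¹⁰ m/s².

|a| ≈ 3.16×10¹⁰ m/s²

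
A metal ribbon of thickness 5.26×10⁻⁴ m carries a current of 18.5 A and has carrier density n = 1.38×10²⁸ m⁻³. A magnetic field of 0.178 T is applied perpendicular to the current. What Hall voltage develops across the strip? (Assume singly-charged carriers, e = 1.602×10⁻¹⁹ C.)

V_H ≈ 2.83×10⁻⁶ V

V_H = IB/(n e t).
V_H = (18.5)(0.178)/((1.38×10²⁸)(1.602×10⁻¹⁹)(5.26×10⁻⁴)) ≈ 2.83×10⁻⁶ V.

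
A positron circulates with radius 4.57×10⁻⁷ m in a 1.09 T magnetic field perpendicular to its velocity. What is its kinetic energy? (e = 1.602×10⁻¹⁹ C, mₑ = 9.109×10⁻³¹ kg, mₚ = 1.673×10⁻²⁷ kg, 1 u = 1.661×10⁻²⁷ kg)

v = |q|Br/m, then KE = ½mv² = (qBr)²/(2m).
v = (1.602×10⁻¹⁹)(1.09)(4.57×10⁻⁷)/9.109×10⁻³¹ ≈ 8.761×10⁴ m/s.
KE = ½(9.109×10⁻³¹)(8.761×10⁴)² ≈ 3.50×10⁻²¹ J = 0.0218 eV.

KE ≈ 0.0218 eV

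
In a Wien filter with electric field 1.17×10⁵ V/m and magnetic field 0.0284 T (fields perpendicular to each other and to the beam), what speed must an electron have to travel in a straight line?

Straight-line motion ⇒ electric and magnetic forces cancel, so E = vB.
v = E/B = 1.17×10⁵/0.0284 = 4.12×10⁶ m/s.
The result is independent of the particle's charge and mass.

v = 4.12×10⁶ m/s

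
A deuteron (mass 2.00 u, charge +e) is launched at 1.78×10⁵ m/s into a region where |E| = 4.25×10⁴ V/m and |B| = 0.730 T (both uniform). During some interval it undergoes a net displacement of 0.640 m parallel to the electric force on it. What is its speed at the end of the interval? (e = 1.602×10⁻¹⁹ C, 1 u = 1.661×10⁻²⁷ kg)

B does no work; ΔKE = |q|E d.
½mv_f² = ½mv₀² + |q|Ed = ½(3.322×10⁻²⁷)(1.78×10⁵)² + (1.602×10⁻¹⁹)(4.25×10⁴)(0.640) ≈ 5.263×10⁻¹⁷ J + 4.357×10⁻¹⁵ J ≈ 4.410×10⁻¹⁵ J.
v_f = √(2·4.410×10⁻¹⁵/3.322×10⁻²⁷) ≈ 1.63×10⁶ m/s.

v_f ≈ 1.63×10⁶ m/s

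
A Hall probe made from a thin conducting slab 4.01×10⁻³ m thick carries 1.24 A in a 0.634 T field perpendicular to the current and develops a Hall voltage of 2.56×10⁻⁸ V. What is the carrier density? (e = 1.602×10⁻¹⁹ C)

n ≈ 4.78×10²⁸ m⁻³

From V_H = IB/(n e t), n = IB/(V_H e t).
n = (1.24)(0.634)/((2.56×10⁻⁸)(1.602×10⁻¹⁹)(4.01×10⁻³)) ≈ 4.78×10²⁸ m⁻³.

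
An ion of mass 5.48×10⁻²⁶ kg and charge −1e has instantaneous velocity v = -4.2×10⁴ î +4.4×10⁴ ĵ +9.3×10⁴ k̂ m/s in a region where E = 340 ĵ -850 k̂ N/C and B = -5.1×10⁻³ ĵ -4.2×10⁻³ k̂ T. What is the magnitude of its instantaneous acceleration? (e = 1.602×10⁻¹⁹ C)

v×B = (290, -176, 214) N/C.
E + v×B = (290, 164, -636) N/C.
F = q(E + v×B) = (−1.602×10⁻¹⁹ C)·(290, 164, -636) = (-4.64×10⁻¹⁷, -2.62×10⁻¹⁷, 1.02×10⁻¹⁶) N.
|a| = |F|/m = 1.149×10⁻¹⁶/5.48×10⁻²⁶ ≈ 2.10×10⁹ m/s².

|a| ≈ 2.10×10⁹ m/s²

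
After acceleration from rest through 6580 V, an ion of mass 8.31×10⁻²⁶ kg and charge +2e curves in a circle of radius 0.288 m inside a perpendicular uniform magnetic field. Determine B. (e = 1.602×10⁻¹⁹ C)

v = √(2|q|V/m) = √(2·3.204×10⁻¹⁹·6580/8.31×10⁻²⁶) ≈ 2.253×10⁵ m/s.
B = mv/(|q|r) = (8.31×10⁻²⁶)(2.253×10⁵)/((3.204×10⁻¹⁹)(0.288)) ≈ 0.203 T.

B ≈ 0.203 T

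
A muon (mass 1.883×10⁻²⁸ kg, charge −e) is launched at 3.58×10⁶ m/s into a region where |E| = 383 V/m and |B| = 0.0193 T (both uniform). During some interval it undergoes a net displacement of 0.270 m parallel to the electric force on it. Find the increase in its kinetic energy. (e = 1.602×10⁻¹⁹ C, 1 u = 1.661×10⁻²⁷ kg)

The magnetic force is always ⟂ v and does no work; only the electric force changes KE.
ΔKE = F_E · d = |q|E d = (1.602×10⁻¹⁹)(383)(0.270) ≈ 1.66×10⁻¹⁷ J.

ΔKE ≈ 1.66×10⁻¹⁷ J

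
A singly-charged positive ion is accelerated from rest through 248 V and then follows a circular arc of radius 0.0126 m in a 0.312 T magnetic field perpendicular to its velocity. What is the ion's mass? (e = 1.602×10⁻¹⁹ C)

Combine |q|V = ½mv² and r = mv/(|q|B): eliminate v to get m = qB²r²/(2V).
m = (1.602×10⁻¹⁹)(0.312)²(0.0126)²/(2·248) ≈ 4.99×10⁻²⁷ kg.

m ≈ 4.99×10⁻²⁷ kg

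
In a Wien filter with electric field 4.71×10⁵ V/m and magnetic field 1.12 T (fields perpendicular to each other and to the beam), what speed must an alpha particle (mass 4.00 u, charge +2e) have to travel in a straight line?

Zero net Lorentz force requires |qE| = |q v×B|, i.e. E = vB.
v = E/B = 4.71×10⁵/1.12 = 4.21×10⁵ m/s.

v = 4.21×10⁵ m/s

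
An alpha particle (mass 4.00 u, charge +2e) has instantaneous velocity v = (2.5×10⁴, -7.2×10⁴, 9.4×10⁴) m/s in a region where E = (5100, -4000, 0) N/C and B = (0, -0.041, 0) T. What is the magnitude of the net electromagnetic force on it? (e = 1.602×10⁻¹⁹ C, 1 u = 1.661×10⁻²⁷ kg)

|F| ≈ 3.16×10⁻¹⁵ N

v×B = (3850, 0, -1020) N/C.
E + v×B = (8950, -4000, -1020) N/C.
F = q(E + v×B) = (3.204×10⁻¹⁹ C)·(8950, -4000, -1020) = (2.87×10⁻¹⁵, -1.28×10⁻¹⁵, -3.28×10⁻¹⁶) N.
|F| = 3.16×10⁻¹⁵ N.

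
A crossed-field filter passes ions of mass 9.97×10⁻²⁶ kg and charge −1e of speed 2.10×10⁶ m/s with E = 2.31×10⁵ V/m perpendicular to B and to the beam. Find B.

B = 0.110 T

Balance of forces in the selector: qE = qvB ⇒ B = E/v.
B = 2.31×10⁵/2.10×10⁶ = 0.110 T.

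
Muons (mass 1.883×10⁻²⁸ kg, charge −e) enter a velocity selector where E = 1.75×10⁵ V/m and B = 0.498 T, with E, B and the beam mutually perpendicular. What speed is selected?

v = 3.51×10⁵ m/s

Straight-line motion ⇒ electric and magnetic forces cancel, so E = vB.
v = E/B = 1.75×10⁵/0.498 = 3.51×10⁵ m/s.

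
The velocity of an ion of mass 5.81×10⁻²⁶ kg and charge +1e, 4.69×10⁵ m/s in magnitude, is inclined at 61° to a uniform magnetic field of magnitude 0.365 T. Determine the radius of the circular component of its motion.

v⊥ = v sinθ = 4.69×10⁵·sin61° ≈ 4.102×10⁵ m/s.
r = m v⊥/(|q|B) = (5.81×10⁻²⁶)(4.102×10⁵)/((1.602×10⁻¹⁹)(0.365)) ≈ 0.408 m.

r ≈ 0.408 m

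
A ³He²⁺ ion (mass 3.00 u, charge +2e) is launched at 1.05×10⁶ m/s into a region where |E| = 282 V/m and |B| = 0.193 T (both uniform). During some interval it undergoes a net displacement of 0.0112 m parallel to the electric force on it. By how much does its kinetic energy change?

The magnetic force is always ⟂ v and does no work; only the electric force changes KE.
ΔKE = F_E · d = |q|E d = (3.204×10⁻¹⁹)(282)(0.0112) ≈ 1.01×10⁻¹⁸ J.

ΔKE ≈ 1.01×10⁻¹⁸ J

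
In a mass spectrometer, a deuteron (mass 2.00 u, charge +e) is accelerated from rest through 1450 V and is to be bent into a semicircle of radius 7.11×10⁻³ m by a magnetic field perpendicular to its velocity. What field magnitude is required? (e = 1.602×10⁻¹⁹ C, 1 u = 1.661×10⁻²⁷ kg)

B ≈ 1.09 T

v = √(2|q|V/m) = √(2·1.602×10⁻¹⁹·1450/3.322×10⁻²⁷) ≈ 3.740×10⁵ m/s.
B = mv/(|q|r) = (3.322×10⁻²⁷)(3.740×10⁵)/((1.602×10⁻¹⁹)(7.11×10⁻³)) ≈ 1.09 T.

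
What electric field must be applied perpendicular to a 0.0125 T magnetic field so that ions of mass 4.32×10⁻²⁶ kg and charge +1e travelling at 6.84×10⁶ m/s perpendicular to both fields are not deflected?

E = 8.55×10⁴ V/m

For straight-line motion qE = qvB, so E = vB.
E = 6.84×10⁶ × 0.0125 = 8.55×10⁴ V/m.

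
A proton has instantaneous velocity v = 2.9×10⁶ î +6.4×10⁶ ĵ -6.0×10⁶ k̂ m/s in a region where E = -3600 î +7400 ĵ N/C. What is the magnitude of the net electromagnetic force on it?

|F| ≈ 1.32×10⁻¹⁵ N

Only an electric field acts, so F = qE = (1.602×10⁻¹⁹ C)·(-3600, 7400, 0) = (-5.77×10⁻¹⁶, 1.19×10⁻¹⁵, 0) N.
|F| = 1.32×10⁻¹⁵ N.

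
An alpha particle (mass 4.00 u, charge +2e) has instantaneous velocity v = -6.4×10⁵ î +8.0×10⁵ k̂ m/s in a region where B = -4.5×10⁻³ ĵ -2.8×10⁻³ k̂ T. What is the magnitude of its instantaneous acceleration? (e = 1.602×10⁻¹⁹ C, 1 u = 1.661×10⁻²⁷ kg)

v×B = (3600, -1790, 2880) N/C.
F = q v×B = (3.204×10⁻¹⁹ C)·(3600, -1790, 2880) = (1.15×10⁻¹⁵, -5.74×10⁻¹⁶, 9.23×10⁻¹⁶) N.
|a| = |F|/m = 1.585×10⁻¹⁵/6.644×10⁻²⁷ ≈ 2.39×10¹¹ m/s².

|a| ≈ 2.39×10¹¹ m/s²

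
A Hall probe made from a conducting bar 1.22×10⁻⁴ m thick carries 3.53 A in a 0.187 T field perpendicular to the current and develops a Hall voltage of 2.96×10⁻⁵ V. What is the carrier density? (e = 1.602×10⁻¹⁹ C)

From V_H = IB/(n e t), n = IB/(V_H e t).
n = (3.53)(0.187)/((2.96×10⁻⁵)(1.602×10⁻¹⁹)(1.22×10⁻⁴)) ≈ 1.14×10²⁷ m⁻³.

n ≈ 1.14×10²⁷ m⁻³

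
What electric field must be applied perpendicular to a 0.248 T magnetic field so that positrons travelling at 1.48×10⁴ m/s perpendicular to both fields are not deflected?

For straight-line motion qE = qvB, so E = vB.
E = 1.48×10⁴ × 0.248 = 3670 V/m.

E = 3670 V/m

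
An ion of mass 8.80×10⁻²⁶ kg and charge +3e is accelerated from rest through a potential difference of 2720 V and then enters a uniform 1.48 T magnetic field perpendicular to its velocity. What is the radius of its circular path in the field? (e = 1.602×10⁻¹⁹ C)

r ≈ 0.0213 m

Acceleration: |q|V = ½mv² ⇒ v = √(2|q|V/m) = √(2·4.806×10⁻¹⁹·2720/8.80×10⁻²⁶) ≈ 1.724×10⁵ m/s.
In the field: r = mv/(|q|B) = (8.80×10⁻²⁶)(1.724×10⁵)/((4.806×10⁻¹⁹)(1.48)) ≈ 0.0213 m.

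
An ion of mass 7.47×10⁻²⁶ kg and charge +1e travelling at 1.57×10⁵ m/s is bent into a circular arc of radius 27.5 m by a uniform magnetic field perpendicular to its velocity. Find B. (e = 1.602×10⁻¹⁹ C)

B ≈ 2.66×10⁻³ T

From |q|vB = mv²/r, B = mv/(|q|r).
B = (7.47×10⁻²⁶)(1.57×10⁵)/((1.602×10⁻¹⁹)(27.5)) ≈ 2.66×10⁻³ T.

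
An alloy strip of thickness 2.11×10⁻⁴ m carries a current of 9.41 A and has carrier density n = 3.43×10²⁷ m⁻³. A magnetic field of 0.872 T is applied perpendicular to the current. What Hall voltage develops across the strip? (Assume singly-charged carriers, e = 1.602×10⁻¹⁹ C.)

V_H ≈ 7.08×10⁻⁵ V

V_H = IB/(n e t).
V_H = (9.41)(0.872)/((3.43×10²⁷)(1.602×10⁻¹⁹)(2.11×10⁻⁴)) ≈ 7.08×10⁻⁵ V.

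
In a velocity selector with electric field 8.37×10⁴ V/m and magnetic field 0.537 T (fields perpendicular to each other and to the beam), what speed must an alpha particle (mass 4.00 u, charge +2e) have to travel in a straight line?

v = 1.56×10⁵ m/s

Straight-line motion ⇒ electric and magnetic forces cancel, so E = vB.
v = E/B = 8.37×10⁴/0.537 = 1.56×10⁵ m/s.
The result is independent of the particle's charge and mass.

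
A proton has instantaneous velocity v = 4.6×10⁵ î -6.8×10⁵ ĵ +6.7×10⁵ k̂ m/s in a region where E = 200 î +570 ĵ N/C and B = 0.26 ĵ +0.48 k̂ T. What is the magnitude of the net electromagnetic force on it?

v×B = (-5.01×10⁵, -2.21×10⁵, 1.20×10⁵) N/C.
E + v×B = (-5.00×10⁵, -2.20×10⁵, 1.20×10⁵) N/C.
F = q(E + v×B) = (1.602×10⁻¹⁹ C)·(-5.00×10⁵, -2.20×10⁵, 1.20×10⁵) = (-8.02×10⁻¹⁴, -3.53×10⁻¹⁴, 1.92×10⁻¹⁴) N.
|F| = 8.97×10⁻¹⁴ N.

|F| ≈ 8.97×10⁻¹⁴ N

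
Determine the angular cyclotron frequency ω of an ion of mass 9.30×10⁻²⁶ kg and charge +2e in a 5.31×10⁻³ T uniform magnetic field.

ω = |q|B/m.
ω = (3.204×10⁻¹⁹)(5.31×10⁻³)/9.30×10⁻²⁶ ≈ 1.83×10⁴ rad/s.

ω ≈ 1.83×10⁴ rad/s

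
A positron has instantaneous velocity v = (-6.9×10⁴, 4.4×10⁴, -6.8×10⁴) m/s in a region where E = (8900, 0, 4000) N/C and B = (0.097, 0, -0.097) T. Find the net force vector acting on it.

v×B = (-4270, -1.33×10⁴, -4270) N/C.
E + v×B = (4630, -1.33×10⁴, -268) N/C.
F = q(E + v×B) = (1.602×10⁻¹⁹ C)·(4630, -1.33×10⁴, -268) = (7.42×10⁻¹⁶, -2.13×10⁻¹⁵, -4.29×10⁻¹⁷) N.

F ≈ (7.42×10⁻¹⁶, -2.13×10⁻¹⁵, -4.29×10⁻¹⁷) N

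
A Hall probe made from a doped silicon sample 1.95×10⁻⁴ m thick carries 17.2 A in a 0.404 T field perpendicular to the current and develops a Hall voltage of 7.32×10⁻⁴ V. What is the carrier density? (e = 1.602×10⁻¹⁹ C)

From V_H = IB/(n e t), n = IB/(V_H e t).
n = (17.2)(0.404)/((7.32×10⁻⁴)(1.602×10⁻¹⁹)(1.95×10⁻⁴)) ≈ 3.04×10²⁶ m⁻³.

n ≈ 3.04×10²⁶ m⁻³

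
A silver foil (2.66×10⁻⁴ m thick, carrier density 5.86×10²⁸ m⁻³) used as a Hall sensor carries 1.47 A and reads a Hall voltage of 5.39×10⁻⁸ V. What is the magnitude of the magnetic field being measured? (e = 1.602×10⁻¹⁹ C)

From V_H = IB/(n e t), B = V_H n e t / I.
B = (5.39×10⁻⁸)(5.86×10²⁸)(1.602×10⁻¹⁹)(2.66×10⁻⁴)/1.47 ≈ 0.0916 T.

B ≈ 0.0916 T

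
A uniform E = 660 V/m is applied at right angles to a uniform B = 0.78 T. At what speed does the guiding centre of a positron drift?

v_d ≈ 850 m/s

The E×B drift speed is v_d = E/B.
v_d = 660/0.78 = 850 m/s.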